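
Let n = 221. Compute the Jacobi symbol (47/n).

Reciprocity: 47 ≡ 3 and 221 ≡ 1 (mod 4), so (47/221) = +(221/47).
Reduce top mod 47: now compute (33/47).
Reciprocity: 33 ≡ 1 and 47 ≡ 3 (mod 4), so (33/47) = +(47/33).
Reduce top mod 33: now compute (14/33).
Pull out 2: since 33 ≡ 1 (mod 8), (2/33) = +1.
Reciprocity: 7 ≡ 3 and 33 ≡ 1 (mod 4), so (7/33) = +(33/7).
Reduce top mod 7: now compute (5/7).
Reciprocity: 5 ≡ 1 and 7 ≡ 3 (mod 4), so (5/7) = +(7/5).
Reduce top mod 5: now compute (2/5).
Pull out 2: since 5 ≡ 5 (mod 8), (2/5) = -1.
Reached (1/5) = 1. Collecting the sign flips along the way, the symbol is -1.

-1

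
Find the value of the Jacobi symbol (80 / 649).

1

Pull out 2^4: since 649 ≡ 1 (mod 8), (2/649) = +1, so (2/649)^4 = +1.
Reciprocity: 5 ≡ 1 and 649 ≡ 1 (mod 4), so (5/649) = +(649/5).
Reduce top mod 5: now compute (4/5).
Pull out 2^2: since 5 ≡ 5 (mod 8), (2/5) = -1, so (2/5)^2 = +1.
Reached (1/5) = 1. Collecting the sign flips along the way, the symbol is +1.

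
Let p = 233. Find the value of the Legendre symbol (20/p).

-1

Pull out 2^2: since 233 ≡ 1 (mod 8), (2/233) = +1, so (2/233)^2 = +1.
Reciprocity: 5 ≡ 1 and 233 ≡ 1 (mod 4), so (5/233) = +(233/5).
Reduce top mod 5: now compute (3/5).
Reciprocity: 3 ≡ 3 and 5 ≡ 1 (mod 4), so (3/5) = +(5/3).
Reduce top mod 3: now compute (2/3).
Pull out 2: since 3 ≡ 3 (mod 8), (2/3) = -1.
Reached (1/3) = 1. Collecting the sign flips along the way, the symbol is -1.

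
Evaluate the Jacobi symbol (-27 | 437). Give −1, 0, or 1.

-1

First reduce: -27 ≡ 410 (mod 437).
Pull out 2: since 437 ≡ 5 (mod 8), (2/437) = -1.
Reciprocity: 205 ≡ 1 and 437 ≡ 1 (mod 4), so (205/437) = +(437/205).
Reduce top mod 205: now compute (27/205).
Reciprocity: 27 ≡ 3 and 205 ≡ 1 (mod 4), so (27/205) = +(205/27).
Reduce top mod 27: now compute (16/27).
Pull out 2^4: since 27 ≡ 3 (mod 8), (2/27) = -1, so (2/27)^4 = +1.
Reached (1/27) = 1. Collecting the sign flips along the way, the symbol is -1.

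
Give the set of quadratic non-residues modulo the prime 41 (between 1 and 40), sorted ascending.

3,6,7,11,12,13,14,15,17,19,22,24,26,27,28,29,30,34,35,38

Square k = 1,…,20 (k and 41−k give the same square):
1²=1, 2²=4, 3²=9, 4²=16, 5²=25, 6²=36, 7²≡8, 8²≡23, 9²≡40, 10²≡18, 11²≡39, 12²≡21, 13²≡5, 14²≡32, 15²≡20, 16²≡10, 17²≡2, 18²≡37, 19²≡33, 20²≡31 (mod 41).
The residues are {1, 2, 4, 5, 8, 9, 10, 16, 18, 20, 21, 23, 25, 31, 32, 33, 36, 37, 39, 40}; the non-residues are the remaining 20 nonzero classes.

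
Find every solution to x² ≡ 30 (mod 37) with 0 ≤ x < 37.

37 ≡ 1 (mod 4), so we find a root by search.
Trying successive values, 17² = 289 ≡ 30 (mod 37). The other root is 37 − 17 = 20.

17, 20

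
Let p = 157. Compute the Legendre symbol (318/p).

1

Euler's criterion: (318/157) ≡ 4^78 (mod 157).
4^2 ≡ 16 (mod 157)
4^4 ≡ 99 (mod 157)
4^8 ≡ 67 (mod 157)
4^16 ≡ 93 (mod 157)
4^32 ≡ 14 (mod 157)
4^64 ≡ 39 (mod 157)
4^78 = 4^(64+8+4+2) ≡ 1 (mod 157).
Result is 1, so (318/157) = 1.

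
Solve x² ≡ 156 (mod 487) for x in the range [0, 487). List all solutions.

Since 487 ≡ 3 (mod 4), a square root of 156 is 156^((487+1)/4) = 156^122 mod 487.
Repeated squaring: 156^2≡473, 156^4≡196, 156^8≡430, 156^16≡327, 156^32≡276, 156^64≡204 (mod 487).
156^122 = 156^(64+32+16+8+2) ≡ 97 (mod 487).
Check: 97² = 9409 ≡ 156 (mod 487). The two roots are 97 and 390.

97, 390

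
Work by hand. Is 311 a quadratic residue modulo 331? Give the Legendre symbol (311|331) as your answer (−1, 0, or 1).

Euler's criterion: (311/331) ≡ 311^165 (mod 331).
311^2 ≡ 69 (mod 331)
311^4 ≡ 127 (mod 331)
311^8 ≡ 241 (mod 331)
311^16 ≡ 156 (mod 331)
311^32 ≡ 173 (mod 331)
311^64 ≡ 139 (mod 331)
311^128 ≡ 123 (mod 331)
311^165 = 311^(128+32+4+1) ≡ 330 (mod 331).
Result is 330 ≡ −1, so (311/331) = −1.

-1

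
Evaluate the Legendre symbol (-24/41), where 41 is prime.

First reduce: -24 ≡ 17 (mod 41).
Reciprocity: 17 ≡ 1 and 41 ≡ 1 (mod 4), so (17/41) = +(41/17).
Reduce top mod 17: now compute (7/17).
Reciprocity: 7 ≡ 3 and 17 ≡ 1 (mod 4), so (7/17) = +(17/7).
Reduce top mod 7: now compute (3/7).
Reciprocity: 3 ≡ 3 and 7 ≡ 3 (mod 4), so (3/7) = −(7/3).
Reduce top mod 3: now compute (1/3).
Reached (1/3) = 1. Collecting the sign flips along the way, the symbol is -1.

-1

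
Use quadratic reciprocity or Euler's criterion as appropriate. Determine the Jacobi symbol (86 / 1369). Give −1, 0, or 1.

1

Pull out 2: since 1369 ≡ 1 (mod 8), (2/1369) = +1.
Reciprocity: 43 ≡ 3 and 1369 ≡ 1 (mod 4), so (43/1369) = +(1369/43).
Reduce top mod 43: now compute (36/43).
Pull out 2^2: since 43 ≡ 3 (mod 8), (2/43) = -1, so (2/43)^2 = +1.
Reciprocity: 9 ≡ 1 and 43 ≡ 3 (mod 4), so (9/43) = +(43/9).
Reduce top mod 9: now compute (7/9).
Reciprocity: 7 ≡ 3 and 9 ≡ 1 (mod 4), so (7/9) = +(9/7).
Reduce top mod 7: now compute (2/7).
Pull out 2: since 7 ≡ 7 (mod 8), (2/7) = +1.
Reached (1/7) = 1. Collecting the sign flips along the way, the symbol is +1.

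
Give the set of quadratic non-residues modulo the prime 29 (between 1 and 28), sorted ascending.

Square k = 1,…,14 (k and 29−k give the same square):
1²=1, 2²=4, 3²=9, 4²=16, 5²=25, 6²≡7, 7²≡20, 8²≡6, 9²≡23, 10²≡13, 11²≡5, 12²≡28, 13²≡24, 14²≡22 (mod 29).
The residues are {1, 4, 5, 6, 7, 9, 13, 16, 20, 22, 23, 24, 25, 28}; the non-residues are the remaining 14 nonzero classes.

2,3,8,10,11,12,14,15,17,18,19,21,26,27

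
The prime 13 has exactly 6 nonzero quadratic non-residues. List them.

Square k = 1,…,6 (k and 13−k give the same square):
1²=1, 2²=4, 3²=9, 4²≡3, 5²≡12, 6²≡10 (mod 13).
The residues are {1, 3, 4, 9, 10, 12}; the non-residues are the remaining 6 nonzero classes.

2,5,6,7,8,11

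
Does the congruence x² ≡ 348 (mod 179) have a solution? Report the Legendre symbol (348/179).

First reduce: 348 ≡ 169 (mod 179).
Reciprocity: 169 ≡ 1 and 179 ≡ 3 (mod 4), so (169/179) = +(179/169).
Reduce top mod 169: now compute (10/169).
Pull out 2: since 169 ≡ 1 (mod 8), (2/169) = +1.
Reciprocity: 5 ≡ 1 and 169 ≡ 1 (mod 4), so (5/169) = +(169/5).
Reduce top mod 5: now compute (4/5).
Pull out 2^2: since 5 ≡ 5 (mod 8), (2/5) = -1, so (2/5)^2 = +1.
Reached (1/5) = 1. Collecting the sign flips along the way, the symbol is +1.

1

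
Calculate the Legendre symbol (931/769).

First reduce: 931 ≡ 162 (mod 769).
Pull out 2: since 769 ≡ 1 (mod 8), (2/769) = +1.
Reciprocity: 81 ≡ 1 and 769 ≡ 1 (mod 4), so (81/769) = +(769/81).
Reduce top mod 81: now compute (40/81).
Pull out 2^3: since 81 ≡ 1 (mod 8), (2/81) = +1, so (2/81)^3 = +1.
Reciprocity: 5 ≡ 1 and 81 ≡ 1 (mod 4), so (5/81) = +(81/5).
Reduce top mod 5: now compute (1/5).
Reached (1/5) = 1. Collecting the sign flips along the way, the symbol is +1.

1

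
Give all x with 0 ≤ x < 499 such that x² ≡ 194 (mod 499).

Since 499 ≡ 3 (mod 4), a square root of 194 is 194^((499+1)/4) = 194^125 mod 499.
Repeated squaring: 194^2≡211, 194^4≡110, 194^8≡124, 194^16≡406, 194^32≡166, 194^64≡111 (mod 499).
194^125 = 194^(64+32+16+8+4+1) ≡ 427 (mod 499).
Check: 427² = 182329 ≡ 194 (mod 499). The two roots are 72 and 427.

72, 427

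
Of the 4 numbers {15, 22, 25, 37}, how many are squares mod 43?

2

(15/43) = +1 → QR.
(22/43) = -1 → non-residue.
(25/43) = +1 → QR.
(37/43) = -1 → non-residue.
Total quadratic residues among the 4: 2.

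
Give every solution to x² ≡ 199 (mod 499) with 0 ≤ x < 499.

Since 499 ≡ 3 (mod 4), a square root of 199 is 199^((499+1)/4) = 199^125 mod 499.
Repeated squaring: 199^2≡180, 199^4≡464, 199^8≡227, 199^16≡132, 199^32≡458, 199^64≡184 (mod 499).
199^125 = 199^(64+32+16+8+4+1) ≡ 204 (mod 499).
Check: 204² = 41616 ≡ 199 (mod 499). The two roots are 204 and 295.

204, 295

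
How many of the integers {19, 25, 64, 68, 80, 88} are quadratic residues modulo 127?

(19/127) = +1 → QR.
(25/127) = +1 → QR.
(64/127) = +1 → QR.
(68/127) = +1 → QR.
(80/127) = -1 → non-residue.
(88/127) = +1 → QR.
Total quadratic residues among the 6: 5.

5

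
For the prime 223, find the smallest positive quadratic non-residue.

3

(2/223) = +1, so 2 is a residue.
(3/223) = −1, so 3 is the smallest positive non-residue mod 223.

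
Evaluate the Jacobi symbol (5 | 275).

Reciprocity: 5 ≡ 1 and 275 ≡ 3 (mod 4), so (5/275) = +(275/5).
Reduce top mod 5: now compute (0/5).
Top reduces to 0: gcd > 1, so the symbol is 0.

0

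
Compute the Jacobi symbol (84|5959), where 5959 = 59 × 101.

Pull out 2^2: since 5959 ≡ 7 (mod 8), (2/5959) = +1, so (2/5959)^2 = +1.
Reciprocity: 21 ≡ 1 and 5959 ≡ 3 (mod 4), so (21/5959) = +(5959/21).
Reduce top mod 21: now compute (16/21).
Pull out 2^4: since 21 ≡ 5 (mod 8), (2/21) = -1, so (2/21)^4 = +1.
Reached (1/21) = 1. Collecting the sign flips along the way, the symbol is +1.

1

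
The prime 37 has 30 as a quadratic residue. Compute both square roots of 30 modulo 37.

37 ≡ 1 (mod 4), so we find a root by search.
Trying successive values, 17² = 289 ≡ 30 (mod 37). The other root is 37 − 17 = 20.

17, 20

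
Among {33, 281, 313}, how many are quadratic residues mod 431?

1

(33/431) = +1 → QR.
(281/431) = -1 → non-residue.
(313/431) = -1 → non-residue.
Total quadratic residues among the 3: 1.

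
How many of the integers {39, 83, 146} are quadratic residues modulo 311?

3

(39/311) = +1 → QR.
(83/311) = +1 → QR.
(146/311) = +1 → QR.
Total quadratic residues among the 3: 3.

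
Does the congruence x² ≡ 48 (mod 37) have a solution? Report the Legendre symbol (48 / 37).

Euler's criterion: (48/37) ≡ 11^18 (mod 37).
11^2 ≡ 10 (mod 37)
11^4 ≡ 26 (mod 37)
11^8 ≡ 10 (mod 37)
11^16 ≡ 26 (mod 37)
11^18 = 11^(16+2) ≡ 1 (mod 37).
Result is 1, so (48/37) = 1.

1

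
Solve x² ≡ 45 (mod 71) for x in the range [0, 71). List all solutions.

Since 71 ≡ 3 (mod 4), a square root of 45 is 45^((71+1)/4) = 45^18 mod 71.
Repeated squaring: 45^2≡37, 45^4≡20, 45^8≡45, 45^16≡37 (mod 71).
45^18 = 45^(16+2) ≡ 20 (mod 71).
Check: 20² = 400 ≡ 45 (mod 71). The two roots are 20 and 51.

20, 51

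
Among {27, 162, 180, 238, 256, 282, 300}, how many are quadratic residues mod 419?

5

(27/419) = +1 → QR.
(162/419) = -1 → non-residue.
(180/419) = +1 → QR.
(238/419) = +1 → QR.
(256/419) = +1 → QR.
(282/419) = -1 → non-residue.
(300/419) = +1 → QR.
Total quadratic residues among the 7: 5.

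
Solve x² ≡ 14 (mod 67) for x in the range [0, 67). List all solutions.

9, 58

Since 67 ≡ 3 (mod 4), a square root of 14 is 14^((67+1)/4) = 14^17 mod 67.
Repeated squaring: 14^2≡62, 14^4≡25, 14^8≡22, 14^16≡15 (mod 67).
14^17 = 14^(16+1) ≡ 9 (mod 67).
Check: 9² = 81 ≡ 14 (mod 67). The two roots are 9 and 58.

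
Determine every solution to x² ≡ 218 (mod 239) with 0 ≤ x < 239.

Since 239 ≡ 3 (mod 4), a square root of 218 is 218^((239+1)/4) = 218^60 mod 239.
Repeated squaring: 218^2≡202, 218^4≡174, 218^8≡162, 218^16≡193, 218^32≡204 (mod 239).
218^60 = 218^(32+16+8+4) ≡ 165 (mod 239).
Check: 165² = 27225 ≡ 218 (mod 239). The two roots are 74 and 165.

74, 165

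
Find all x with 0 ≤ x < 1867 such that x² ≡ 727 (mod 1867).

640, 1227

Since 1867 ≡ 3 (mod 4), a square root of 727 is 727^((1867+1)/4) = 727^467 mod 1867.
Repeated squaring: 727^2≡168, 727^4≡219, 727^8≡1286, 727^16≡1501, 727^32≡1399, 727^64≡585, 727^128≡564, 727^256≡706 (mod 1867).
727^467 = 727^(256+128+64+16+2+1) ≡ 640 (mod 1867).
Check: 640² = 409600 ≡ 727 (mod 1867). The two roots are 640 and 1227.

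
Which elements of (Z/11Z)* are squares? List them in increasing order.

Square k = 1,…,5 (k and 11−k give the same square):
1²=1, 2²=4, 3²=9, 4²≡5, 5²≡3 (mod 11).
So the quadratic residues mod 11 are {1, 3, 4, 5, 9}.

1,3,4,5,9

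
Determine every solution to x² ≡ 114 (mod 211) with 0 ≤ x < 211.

89, 122

Since 211 ≡ 3 (mod 4), a square root of 114 is 114^((211+1)/4) = 114^53 mod 211.
Repeated squaring: 114^2≡125, 114^4≡11, 114^8≡121, 114^16≡82, 114^32≡183 (mod 211).
114^53 = 114^(32+16+4+1) ≡ 122 (mod 211).
Check: 122² = 14884 ≡ 114 (mod 211). The two roots are 89 and 122.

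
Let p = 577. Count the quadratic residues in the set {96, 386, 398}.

2

(96/577) = +1 → QR.
(386/577) = +1 → QR.
(398/577) = -1 → non-residue.
Total quadratic residues among the 3: 2.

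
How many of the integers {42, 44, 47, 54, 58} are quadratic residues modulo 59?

(42/59) = -1 → non-residue.
(44/59) = -1 → non-residue.
(47/59) = -1 → non-residue.
(54/59) = -1 → non-residue.
(58/59) = -1 → non-residue.
Total quadratic residues among the 5: 0.

0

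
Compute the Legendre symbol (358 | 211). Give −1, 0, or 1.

Euler's criterion: (358/211) ≡ 147^105 (mod 211).
147^2 ≡ 87 (mod 211)
147^4 ≡ 184 (mod 211)
147^8 ≡ 96 (mod 211)
147^16 ≡ 143 (mod 211)
147^32 ≡ 193 (mod 211)
147^64 ≡ 113 (mod 211)
147^105 = 147^(64+32+8+1) ≡ 210 (mod 211).
Result is 210 ≡ −1, so (358/211) = −1.

-1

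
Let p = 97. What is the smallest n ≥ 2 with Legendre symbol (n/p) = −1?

5

(2/97) = +1, so 2 is a residue.
(3/97) = +1, so 3 is a residue.
(4/97) = +1, so 4 is a residue.
(5/97) = −1, so 5 is the smallest positive non-residue mod 97.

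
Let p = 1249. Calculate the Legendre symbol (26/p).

Pull out 2: since 1249 ≡ 1 (mod 8), (2/1249) = +1.
Reciprocity: 13 ≡ 1 and 1249 ≡ 1 (mod 4), so (13/1249) = +(1249/13).
Reduce top mod 13: now compute (1/13).
Reached (1/13) = 1. Collecting the sign flips along the way, the symbol is +1.

1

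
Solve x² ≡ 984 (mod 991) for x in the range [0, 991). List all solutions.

Since 991 ≡ 3 (mod 4), a square root of 984 is 984^((991+1)/4) = 984^248 mod 991.
Repeated squaring: 984^2≡49, 984^4≡419, 984^8≡154, 984^16≡923, 984^32≡660, 984^64≡551, 984^128≡355 (mod 991).
984^248 = 984^(128+64+32+16+8) ≡ 902 (mod 991).
Check: 902² = 813604 ≡ 984 (mod 991). The two roots are 89 and 902.

89, 902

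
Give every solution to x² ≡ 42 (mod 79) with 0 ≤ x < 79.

Since 79 ≡ 3 (mod 4), a square root of 42 is 42^((79+1)/4) = 42^20 mod 79.
Repeated squaring: 42^2≡26, 42^4≡44, 42^8≡40, 42^16≡20 (mod 79).
42^20 = 42^(16+4) ≡ 11 (mod 79).
Check: 11² = 121 ≡ 42 (mod 79). The two roots are 11 and 68.

11, 68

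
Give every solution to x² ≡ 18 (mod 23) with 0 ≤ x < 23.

8, 15

Since 23 ≡ 3 (mod 4), a square root of 18 is 18^((23+1)/4) = 18^6 mod 23.
Repeated squaring: 18^2≡2, 18^4≡4 (mod 23).
18^6 = 18^(4+2) ≡ 8 (mod 23).
Check: 8² = 64 ≡ 18 (mod 23). The two roots are 8 and 15.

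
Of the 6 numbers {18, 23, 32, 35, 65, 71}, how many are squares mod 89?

3

(18/89) = +1 → QR.
(23/89) = -1 → non-residue.
(32/89) = +1 → QR.
(35/89) = -1 → non-residue.
(65/89) = -1 → non-residue.
(71/89) = +1 → QR.
Total quadratic residues among the 6: 3.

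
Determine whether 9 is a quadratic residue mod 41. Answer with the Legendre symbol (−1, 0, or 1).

Reciprocity: 9 ≡ 1 and 41 ≡ 1 (mod 4), so (9/41) = +(41/9).
Reduce top mod 9: now compute (5/9).
Reciprocity: 5 ≡ 1 and 9 ≡ 1 (mod 4), so (5/9) = +(9/5).
Reduce top mod 5: now compute (4/5).
Pull out 2^2: since 5 ≡ 5 (mod 8), (2/5) = -1, so (2/5)^2 = +1.
Reached (1/5) = 1. Collecting the sign flips along the way, the symbol is +1.

1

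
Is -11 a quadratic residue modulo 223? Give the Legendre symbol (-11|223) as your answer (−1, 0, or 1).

1

First reduce: -11 ≡ 212 (mod 223).
Pull out 2^2: since 223 ≡ 7 (mod 8), (2/223) = +1, so (2/223)^2 = +1.
Reciprocity: 53 ≡ 1 and 223 ≡ 3 (mod 4), so (53/223) = +(223/53).
Reduce top mod 53: now compute (11/53).
Reciprocity: 11 ≡ 3 and 53 ≡ 1 (mod 4), so (11/53) = +(53/11).
Reduce top mod 11: now compute (9/11).
Reciprocity: 9 ≡ 1 and 11 ≡ 3 (mod 4), so (9/11) = +(11/9).
Reduce top mod 9: now compute (2/9).
Pull out 2: since 9 ≡ 1 (mod 8), (2/9) = +1.
Reached (1/9) = 1. Collecting the sign flips along the way, the symbol is +1.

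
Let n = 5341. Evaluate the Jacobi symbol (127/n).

-1

Reciprocity: 127 ≡ 3 and 5341 ≡ 1 (mod 4), so (127/5341) = +(5341/127).
Reduce top mod 127: now compute (7/127).
Reciprocity: 7 ≡ 3 and 127 ≡ 3 (mod 4), so (7/127) = −(127/7).
Reduce top mod 7: now compute (1/7).
Reached (1/7) = 1. Collecting the sign flips along the way, the symbol is -1.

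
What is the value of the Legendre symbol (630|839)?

Pull out 2: since 839 ≡ 7 (mod 8), (2/839) = +1.
Reciprocity: 315 ≡ 3 and 839 ≡ 3 (mod 4), so (315/839) = −(839/315).
Reduce top mod 315: now compute (209/315).
Reciprocity: 209 ≡ 1 and 315 ≡ 3 (mod 4), so (209/315) = +(315/209).
Reduce top mod 209: now compute (106/209).
Pull out 2: since 209 ≡ 1 (mod 8), (2/209) = +1.
Reciprocity: 53 ≡ 1 and 209 ≡ 1 (mod 4), so (53/209) = +(209/53).
Reduce top mod 53: now compute (50/53).
Pull out 2: since 53 ≡ 5 (mod 8), (2/53) = -1.
Reciprocity: 25 ≡ 1 and 53 ≡ 1 (mod 4), so (25/53) = +(53/25).
Reduce top mod 25: now compute (3/25).
Reciprocity: 3 ≡ 3 and 25 ≡ 1 (mod 4), so (3/25) = +(25/3).
Reduce top mod 3: now compute (1/3).
Reached (1/3) = 1. Collecting the sign flips along the way, the symbol is +1.

1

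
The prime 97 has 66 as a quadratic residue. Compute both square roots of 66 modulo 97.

39, 58

97 ≡ 1 (mod 4), so we find a root by search.
Trying successive values, 39² = 1521 ≡ 66 (mod 97). The other root is 97 − 39 = 58.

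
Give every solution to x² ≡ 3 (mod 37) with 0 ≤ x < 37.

37 ≡ 1 (mod 4), so we find a root by search.
Trying successive values, 15² = 225 ≡ 3 (mod 37). The other root is 37 − 15 = 22.

15, 22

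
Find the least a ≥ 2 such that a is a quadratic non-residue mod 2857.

5

(2/2857) = +1, so 2 is a residue.
(3/2857) = +1, so 3 is a residue.
(4/2857) = +1, so 4 is a residue.
(5/2857) = −1, so 5 is the smallest positive non-residue mod 2857.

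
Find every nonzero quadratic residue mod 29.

Square k = 1,…,14 (k and 29−k give the same square):
1²=1, 2²=4, 3²=9, 4²=16, 5²=25, 6²≡7, 7²≡20, 8²≡6, 9²≡23, 10²≡13, 11²≡5, 12²≡28, 13²≡24, 14²≡22 (mod 29).
So the quadratic residues mod 29 are {1, 4, 5, 6, 7, 9, 13, 16, 20, 22, 23, 24, 25, 28}.

1,4,5,6,7,9,13,16,20,22,23,24,25,28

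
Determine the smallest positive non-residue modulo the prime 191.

7

(2/191) = +1, so 2 is a residue.
(3/191) = +1, so 3 is a residue.
(4/191) = +1, so 4 is a residue.
(5/191) = +1, so 5 is a residue.
(6/191) = +1, so 6 is a residue.
(7/191) = −1, so 7 is the smallest positive non-residue mod 191.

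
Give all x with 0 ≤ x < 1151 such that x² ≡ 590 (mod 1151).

110, 1041

Since 1151 ≡ 3 (mod 4), a square root of 590 is 590^((1151+1)/4) = 590^288 mod 1151.
Repeated squaring: 590^2≡498, 590^4≡539, 590^8≡469, 590^16≡120, 590^32≡588, 590^64≡444, 590^128≡315, 590^256≡239 (mod 1151).
590^288 = 590^(256+32) ≡ 110 (mod 1151).
Check: 110² = 12100 ≡ 590 (mod 1151). The two roots are 110 and 1041.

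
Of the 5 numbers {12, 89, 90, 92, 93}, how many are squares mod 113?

(12/113) = -1 → non-residue.
(89/113) = -1 → non-residue.
(90/113) = -1 → non-residue.
(92/113) = -1 → non-residue.
(93/113) = -1 → non-residue.
Total quadratic residues among the 5: 0.

0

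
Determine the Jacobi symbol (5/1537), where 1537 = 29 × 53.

Reciprocity: 5 ≡ 1 and 1537 ≡ 1 (mod 4), so (5/1537) = +(1537/5).
Reduce top mod 5: now compute (2/5).
Pull out 2: since 5 ≡ 5 (mod 8), (2/5) = -1.
Reached (1/5) = 1. Collecting the sign flips along the way, the symbol is -1.

-1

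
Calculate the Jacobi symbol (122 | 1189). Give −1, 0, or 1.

1

Pull out 2: since 1189 ≡ 5 (mod 8), (2/1189) = -1.
Reciprocity: 61 ≡ 1 and 1189 ≡ 1 (mod 4), so (61/1189) = +(1189/61).
Reduce top mod 61: now compute (30/61).
Pull out 2: since 61 ≡ 5 (mod 8), (2/61) = -1.
Reciprocity: 15 ≡ 3 and 61 ≡ 1 (mod 4), so (15/61) = +(61/15).
Reduce top mod 15: now compute (1/15).
Reached (1/15) = 1. Collecting the sign flips along the way, the symbol is +1.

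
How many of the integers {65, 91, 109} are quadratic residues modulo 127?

(65/127) = -1 → non-residue.
(91/127) = -1 → non-residue.
(109/127) = -1 → non-residue.
Total quadratic residues among the 3: 0.

0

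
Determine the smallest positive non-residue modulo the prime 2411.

(2/2411) = −1, so 2 is the smallest positive non-residue mod 2411.

2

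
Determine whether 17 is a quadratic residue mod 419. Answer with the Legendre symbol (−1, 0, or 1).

Reciprocity: 17 ≡ 1 and 419 ≡ 3 (mod 4), so (17/419) = +(419/17).
Reduce top mod 17: now compute (11/17).
Reciprocity: 11 ≡ 3 and 17 ≡ 1 (mod 4), so (11/17) = +(17/11).
Reduce top mod 11: now compute (6/11).
Pull out 2: since 11 ≡ 3 (mod 8), (2/11) = -1.
Reciprocity: 3 ≡ 3 and 11 ≡ 3 (mod 4), so (3/11) = −(11/3).
Reduce top mod 3: now compute (2/3).
Pull out 2: since 3 ≡ 3 (mod 8), (2/3) = -1.
Reached (1/3) = 1. Collecting the sign flips along the way, the symbol is -1.

-1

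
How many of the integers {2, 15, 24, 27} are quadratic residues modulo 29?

(2/29) = -1 → non-residue.
(15/29) = -1 → non-residue.
(24/29) = +1 → QR.
(27/29) = -1 → non-residue.
Total quadratic residues among the 4: 1.

1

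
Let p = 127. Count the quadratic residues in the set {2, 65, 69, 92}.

(2/127) = +1 → QR.
(65/127) = -1 → non-residue.
(69/127) = +1 → QR.
(92/127) = -1 → non-residue.
Total quadratic residues among the 4: 2.

2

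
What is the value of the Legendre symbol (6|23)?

1

Pull out 2: since 23 ≡ 7 (mod 8), (2/23) = +1.
Reciprocity: 3 ≡ 3 and 23 ≡ 3 (mod 4), so (3/23) = −(23/3).
Reduce top mod 3: now compute (2/3).
Pull out 2: since 3 ≡ 3 (mod 8), (2/3) = -1.
Reached (1/3) = 1. Collecting the sign flips along the way, the symbol is +1.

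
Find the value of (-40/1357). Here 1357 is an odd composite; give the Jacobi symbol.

1

First reduce: -40 ≡ 1317 (mod 1357).
Reciprocity: 1317 ≡ 1 and 1357 ≡ 1 (mod 4), so (1317/1357) = +(1357/1317).
Reduce top mod 1317: now compute (40/1317).
Pull out 2^3: since 1317 ≡ 5 (mod 8), (2/1317) = -1, so (2/1317)^3 = -1.
Reciprocity: 5 ≡ 1 and 1317 ≡ 1 (mod 4), so (5/1317) = +(1317/5).
Reduce top mod 5: now compute (2/5).
Pull out 2: since 5 ≡ 5 (mod 8), (2/5) = -1.
Reached (1/5) = 1. Collecting the sign flips along the way, the symbol is +1.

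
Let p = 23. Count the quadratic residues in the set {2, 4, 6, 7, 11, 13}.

4

(2/23) = +1 → QR.
(4/23) = +1 → QR.
(6/23) = +1 → QR.
(7/23) = -1 → non-residue.
(11/23) = -1 → non-residue.
(13/23) = +1 → QR.
Total quadratic residues among the 6: 4.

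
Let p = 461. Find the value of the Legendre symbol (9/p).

Reciprocity: 9 ≡ 1 and 461 ≡ 1 (mod 4), so (9/461) = +(461/9).
Reduce top mod 9: now compute (2/9).
Pull out 2: since 9 ≡ 1 (mod 8), (2/9) = +1.
Reached (1/9) = 1. Collecting the sign flips along the way, the symbol is +1.

1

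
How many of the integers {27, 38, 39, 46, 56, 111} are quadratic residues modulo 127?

1

(27/127) = -1 → non-residue.
(38/127) = +1 → QR.
(39/127) = -1 → non-residue.
(46/127) = -1 → non-residue.
(56/127) = -1 → non-residue.
(111/127) = -1 → non-residue.
Total quadratic residues among the 6: 1.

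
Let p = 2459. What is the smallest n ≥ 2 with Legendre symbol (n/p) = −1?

2

(2/2459) = −1, so 2 is the smallest positive non-residue mod 2459.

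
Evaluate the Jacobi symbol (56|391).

1

Pull out 2^3: since 391 ≡ 7 (mod 8), (2/391) = +1, so (2/391)^3 = +1.
Reciprocity: 7 ≡ 3 and 391 ≡ 3 (mod 4), so (7/391) = −(391/7).
Reduce top mod 7: now compute (6/7).
Pull out 2: since 7 ≡ 7 (mod 8), (2/7) = +1.
Reciprocity: 3 ≡ 3 and 7 ≡ 3 (mod 4), so (3/7) = −(7/3).
Reduce top mod 3: now compute (1/3).
Reached (1/3) = 1. Collecting the sign flips along the way, the symbol is +1.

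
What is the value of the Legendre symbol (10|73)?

-1

Pull out 2: since 73 ≡ 1 (mod 8), (2/73) = +1.
Reciprocity: 5 ≡ 1 and 73 ≡ 1 (mod 4), so (5/73) = +(73/5).
Reduce top mod 5: now compute (3/5).
Reciprocity: 3 ≡ 3 and 5 ≡ 1 (mod 4), so (3/5) = +(5/3).
Reduce top mod 3: now compute (2/3).
Pull out 2: since 3 ≡ 3 (mod 8), (2/3) = -1.
Reached (1/3) = 1. Collecting the sign flips along the way, the symbol is -1.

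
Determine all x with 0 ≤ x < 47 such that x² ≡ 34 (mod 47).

9, 38

Since 47 ≡ 3 (mod 4), a square root of 34 is 34^((47+1)/4) = 34^12 mod 47.
Repeated squaring: 34^2≡28, 34^4≡32, 34^8≡37 (mod 47).
34^12 = 34^(8+4) ≡ 9 (mod 47).
Check: 9² = 81 ≡ 34 (mod 47). The two roots are 9 and 38.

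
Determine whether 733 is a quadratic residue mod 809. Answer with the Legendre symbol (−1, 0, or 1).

1

Euler's criterion: (733/809) ≡ 733^404 (mod 809).
733^2 ≡ 113 (mod 809)
733^4 ≡ 634 (mod 809)
733^8 ≡ 692 (mod 809)
733^16 ≡ 745 (mod 809)
733^32 ≡ 51 (mod 809)
733^64 ≡ 174 (mod 809)
733^128 ≡ 343 (mod 809)
733^256 ≡ 344 (mod 809)
733^404 = 733^(256+128+16+4) ≡ 1 (mod 809).
Result is 1, so (733/809) = 1.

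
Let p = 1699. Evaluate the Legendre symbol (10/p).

Pull out 2: since 1699 ≡ 3 (mod 8), (2/1699) = -1.
Reciprocity: 5 ≡ 1 and 1699 ≡ 3 (mod 4), so (5/1699) = +(1699/5).
Reduce top mod 5: now compute (4/5).
Pull out 2^2: since 5 ≡ 5 (mod 8), (2/5) = -1, so (2/5)^2 = +1.
Reached (1/5) = 1. Collecting the sign flips along the way, the symbol is -1.

-1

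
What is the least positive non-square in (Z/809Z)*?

(2/809) = +1, so 2 is a residue.
(3/809) = −1, so 3 is the smallest positive non-residue mod 809.

3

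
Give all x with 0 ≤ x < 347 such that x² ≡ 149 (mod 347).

Since 347 ≡ 3 (mod 4), a square root of 149 is 149^((347+1)/4) = 149^87 mod 347.
Repeated squaring: 149^2≡340, 149^4≡49, 149^8≡319, 149^16≡90, 149^32≡119, 149^64≡281 (mod 347).
149^87 = 149^(64+16+4+2+1) ≡ 201 (mod 347).
Check: 201² = 40401 ≡ 149 (mod 347). The two roots are 146 and 201.

146, 201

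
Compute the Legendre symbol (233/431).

Reciprocity: 233 ≡ 1 and 431 ≡ 3 (mod 4), so (233/431) = +(431/233).
Reduce top mod 233: now compute (198/233).
Pull out 2: since 233 ≡ 1 (mod 8), (2/233) = +1.
Reciprocity: 99 ≡ 3 and 233 ≡ 1 (mod 4), so (99/233) = +(233/99).
Reduce top mod 99: now compute (35/99).
Reciprocity: 35 ≡ 3 and 99 ≡ 3 (mod 4), so (35/99) = −(99/35).
Reduce top mod 35: now compute (29/35).
Reciprocity: 29 ≡ 1 and 35 ≡ 3 (mod 4), so (29/35) = +(35/29).
Reduce top mod 29: now compute (6/29).
Pull out 2: since 29 ≡ 5 (mod 8), (2/29) = -1.
Reciprocity: 3 ≡ 3 and 29 ≡ 1 (mod 4), so (3/29) = +(29/3).
Reduce top mod 3: now compute (2/3).
Pull out 2: since 3 ≡ 3 (mod 8), (2/3) = -1.
Reached (1/3) = 1. Collecting the sign flips along the way, the symbol is -1.

-1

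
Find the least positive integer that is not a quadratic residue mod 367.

3

(2/367) = +1, so 2 is a residue.
(3/367) = −1, so 3 is the smallest positive non-residue mod 367.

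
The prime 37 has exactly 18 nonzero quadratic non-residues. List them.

2,5,6,8,13,14,15,17,18,19,20,22,23,24,29,31,32,35

Square k = 1,…,18 (k and 37−k give the same square):
1²=1, 2²=4, 3²=9, 4²=16, 5²=25, 6²=36, 7²≡12, 8²≡27, 9²≡7, 10²≡26, 11²≡10, 12²≡33, 13²≡21, 14²≡11, 15²≡3, 16²≡34, 17²≡30, 18²≡28 (mod 37).
The residues are {1, 3, 4, 7, 9, 10, 11, 12, 16, 21, 25, 26, 27, 28, 30, 33, 34, 36}; the non-residues are the remaining 18 nonzero classes.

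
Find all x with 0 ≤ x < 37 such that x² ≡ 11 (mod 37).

37 ≡ 1 (mod 4), so we find a root by search.
Trying successive values, 14² = 196 ≡ 11 (mod 37). The other root is 37 − 14 = 23.

14, 23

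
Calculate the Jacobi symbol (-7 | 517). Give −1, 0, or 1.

-1

First reduce: -7 ≡ 510 (mod 517).
Pull out 2: since 517 ≡ 5 (mod 8), (2/517) = -1.
Reciprocity: 255 ≡ 3 and 517 ≡ 1 (mod 4), so (255/517) = +(517/255).
Reduce top mod 255: now compute (7/255).
Reciprocity: 7 ≡ 3 and 255 ≡ 3 (mod 4), so (7/255) = −(255/7).
Reduce top mod 7: now compute (3/7).
Reciprocity: 3 ≡ 3 and 7 ≡ 3 (mod 4), so (3/7) = −(7/3).
Reduce top mod 3: now compute (1/3).
Reached (1/3) = 1. Collecting the sign flips along the way, the symbol is -1.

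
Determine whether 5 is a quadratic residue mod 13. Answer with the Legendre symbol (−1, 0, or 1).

-1

Reciprocity: 5 ≡ 1 and 13 ≡ 1 (mod 4), so (5/13) = +(13/5).
Reduce top mod 5: now compute (3/5).
Reciprocity: 3 ≡ 3 and 5 ≡ 1 (mod 4), so (3/5) = +(5/3).
Reduce top mod 3: now compute (2/3).
Pull out 2: since 3 ≡ 3 (mod 8), (2/3) = -1.
Reached (1/3) = 1. Collecting the sign flips along the way, the symbol is -1.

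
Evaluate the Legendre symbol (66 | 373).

1

Pull out 2: since 373 ≡ 5 (mod 8), (2/373) = -1.
Reciprocity: 33 ≡ 1 and 373 ≡ 1 (mod 4), so (33/373) = +(373/33).
Reduce top mod 33: now compute (10/33).
Pull out 2: since 33 ≡ 1 (mod 8), (2/33) = +1.
Reciprocity: 5 ≡ 1 and 33 ≡ 1 (mod 4), so (5/33) = +(33/5).
Reduce top mod 5: now compute (3/5).
Reciprocity: 3 ≡ 3 and 5 ≡ 1 (mod 4), so (3/5) = +(5/3).
Reduce top mod 3: now compute (2/3).
Pull out 2: since 3 ≡ 3 (mod 8), (2/3) = -1.
Reached (1/3) = 1. Collecting the sign flips along the way, the symbol is +1.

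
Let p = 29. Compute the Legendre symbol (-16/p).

First reduce: -16 ≡ 13 (mod 29).
Reciprocity: 13 ≡ 1 and 29 ≡ 1 (mod 4), so (13/29) = +(29/13).
Reduce top mod 13: now compute (3/13).
Reciprocity: 3 ≡ 3 and 13 ≡ 1 (mod 4), so (3/13) = +(13/3).
Reduce top mod 3: now compute (1/3).
Reached (1/3) = 1. Collecting the sign flips along the way, the symbol is +1.

1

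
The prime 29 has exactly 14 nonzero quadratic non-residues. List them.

2,3,8,10,11,12,14,15,17,18,19,21,26,27

Square k = 1,…,14 (k and 29−k give the same square):
1²=1, 2²=4, 3²=9, 4²=16, 5²=25, 6²≡7, 7²≡20, 8²≡6, 9²≡23, 10²≡13, 11²≡5, 12²≡28, 13²≡24, 14²≡22 (mod 29).
The residues are {1, 4, 5, 6, 7, 9, 13, 16, 20, 22, 23, 24, 25, 28}; the non-residues are the remaining 14 nonzero classes.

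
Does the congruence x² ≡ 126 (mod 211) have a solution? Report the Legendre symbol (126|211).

Euler's criterion: (126/211) ≡ 126^105 (mod 211).
126^2 ≡ 51 (mod 211)
126^4 ≡ 69 (mod 211)
126^8 ≡ 119 (mod 211)
126^16 ≡ 24 (mod 211)
126^32 ≡ 154 (mod 211)
126^64 ≡ 84 (mod 211)
126^105 = 126^(64+32+8+1) ≡ 1 (mod 211).
Result is 1, so (126/211) = 1.

1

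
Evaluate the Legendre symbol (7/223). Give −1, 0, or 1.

Reciprocity: 7 ≡ 3 and 223 ≡ 3 (mod 4), so (7/223) = −(223/7).
Reduce top mod 7: now compute (6/7).
Pull out 2: since 7 ≡ 7 (mod 8), (2/7) = +1.
Reciprocity: 3 ≡ 3 and 7 ≡ 3 (mod 4), so (3/7) = −(7/3).
Reduce top mod 3: now compute (1/3).
Reached (1/3) = 1. Collecting the sign flips along the way, the symbol is +1.

1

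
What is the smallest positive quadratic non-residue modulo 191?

7

(2/191) = +1, so 2 is a residue.
(3/191) = +1, so 3 is a residue.
(4/191) = +1, so 4 is a residue.
(5/191) = +1, so 5 is a residue.
(6/191) = +1, so 6 is a residue.
(7/191) = −1, so 7 is the smallest positive non-residue mod 191.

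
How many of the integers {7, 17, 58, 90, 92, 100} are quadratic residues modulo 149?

3

(7/149) = +1 → QR.
(17/149) = +1 → QR.
(58/149) = -1 → non-residue.
(90/149) = -1 → non-residue.
(92/149) = -1 → non-residue.
(100/149) = +1 → QR.
Total quadratic residues among the 6: 3.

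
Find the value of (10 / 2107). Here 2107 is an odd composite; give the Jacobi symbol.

1

Pull out 2: since 2107 ≡ 3 (mod 8), (2/2107) = -1.
Reciprocity: 5 ≡ 1 and 2107 ≡ 3 (mod 4), so (5/2107) = +(2107/5).
Reduce top mod 5: now compute (2/5).
Pull out 2: since 5 ≡ 5 (mod 8), (2/5) = -1.
Reached (1/5) = 1. Collecting the sign flips along the way, the symbol is +1.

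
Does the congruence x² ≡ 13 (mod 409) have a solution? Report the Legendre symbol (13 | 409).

Euler's criterion: (13/409) ≡ 13^204 (mod 409).
13^2 ≡ 169 (mod 409)
13^4 ≡ 340 (mod 409)
13^8 ≡ 262 (mod 409)
13^16 ≡ 341 (mod 409)
13^32 ≡ 125 (mod 409)
13^64 ≡ 83 (mod 409)
13^128 ≡ 345 (mod 409)
13^204 = 13^(128+64+8+4) ≡ 408 (mod 409).
Result is 408 ≡ −1, so (13/409) = −1.

-1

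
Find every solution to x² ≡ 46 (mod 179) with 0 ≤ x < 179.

15, 164

Since 179 ≡ 3 (mod 4), a square root of 46 is 46^((179+1)/4) = 46^45 mod 179.
Repeated squaring: 46^2≡147, 46^4≡129, 46^8≡173, 46^16≡36, 46^32≡43 (mod 179).
46^45 = 46^(32+8+4+1) ≡ 15 (mod 179).
Check: 15² = 225 ≡ 46 (mod 179). The two roots are 15 and 164.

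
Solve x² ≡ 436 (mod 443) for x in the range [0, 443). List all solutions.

128, 315

Since 443 ≡ 3 (mod 4), a square root of 436 is 436^((443+1)/4) = 436^111 mod 443.
Repeated squaring: 436^2≡49, 436^4≡186, 436^8≡42, 436^16≡435, 436^32≡64, 436^64≡109 (mod 443).
436^111 = 436^(64+32+8+4+2+1) ≡ 315 (mod 443).
Check: 315² = 99225 ≡ 436 (mod 443). The two roots are 128 and 315.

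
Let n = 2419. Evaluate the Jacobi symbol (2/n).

Pull out 2: since 2419 ≡ 3 (mod 8), (2/2419) = -1.
Reached (1/2419) = 1. Collecting the sign flips along the way, the symbol is -1.

-1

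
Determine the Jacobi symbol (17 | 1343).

0

Reciprocity: 17 ≡ 1 and 1343 ≡ 3 (mod 4), so (17/1343) = +(1343/17).
Reduce top mod 17: now compute (0/17).
Top reduces to 0: gcd > 1, so the symbol is 0.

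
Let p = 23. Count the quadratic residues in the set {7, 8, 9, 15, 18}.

3

(7/23) = -1 → non-residue.
(8/23) = +1 → QR.
(9/23) = +1 → QR.
(15/23) = -1 → non-residue.
(18/23) = +1 → QR.
Total quadratic residues among the 5: 3.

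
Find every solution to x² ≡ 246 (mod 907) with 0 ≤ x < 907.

Since 907 ≡ 3 (mod 4), a square root of 246 is 246^((907+1)/4) = 246^227 mod 907.
Repeated squaring: 246^2≡654, 246^4≡519, 246^8≡889, 246^16≡324, 246^32≡671, 246^64≡369, 246^128≡111 (mod 907).
246^227 = 246^(128+64+32+2+1) ≡ 309 (mod 907).
Check: 309² = 95481 ≡ 246 (mod 907). The two roots are 309 and 598.

309, 598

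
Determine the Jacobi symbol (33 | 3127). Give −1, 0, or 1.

1

Reciprocity: 33 ≡ 1 and 3127 ≡ 3 (mod 4), so (33/3127) = +(3127/33).
Reduce top mod 33: now compute (25/33).
Reciprocity: 25 ≡ 1 and 33 ≡ 1 (mod 4), so (25/33) = +(33/25).
Reduce top mod 25: now compute (8/25).
Pull out 2^3: since 25 ≡ 1 (mod 8), (2/25) = +1, so (2/25)^3 = +1.
Reached (1/25) = 1. Collecting the sign flips along the way, the symbol is +1.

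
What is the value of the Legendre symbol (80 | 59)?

1

First reduce: 80 ≡ 21 (mod 59).
Reciprocity: 21 ≡ 1 and 59 ≡ 3 (mod 4), so (21/59) = +(59/21).
Reduce top mod 21: now compute (17/21).
Reciprocity: 17 ≡ 1 and 21 ≡ 1 (mod 4), so (17/21) = +(21/17).
Reduce top mod 17: now compute (4/17).
Pull out 2^2: since 17 ≡ 1 (mod 8), (2/17) = +1, so (2/17)^2 = +1.
Reached (1/17) = 1. Collecting the sign flips along the way, the symbol is +1.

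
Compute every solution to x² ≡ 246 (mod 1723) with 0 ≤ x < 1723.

355, 1368

Since 1723 ≡ 3 (mod 4), a square root of 246 is 246^((1723+1)/4) = 246^431 mod 1723.
Repeated squaring: 246^2≡211, 246^4≡1446, 246^8≡917, 246^16≡65, 246^32≡779, 246^64≡345, 246^128≡138, 246^256≡91 (mod 1723).
246^431 = 246^(256+128+32+8+4+2+1) ≡ 355 (mod 1723).
Check: 355² = 126025 ≡ 246 (mod 1723). The two roots are 355 and 1368.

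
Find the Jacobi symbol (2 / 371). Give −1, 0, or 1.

Pull out 2: since 371 ≡ 3 (mod 8), (2/371) = -1.
Reached (1/371) = 1. Collecting the sign flips along the way, the symbol is -1.

-1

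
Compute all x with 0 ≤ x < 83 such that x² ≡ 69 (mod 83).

22, 61

Since 83 ≡ 3 (mod 4), a square root of 69 is 69^((83+1)/4) = 69^21 mod 83.
Repeated squaring: 69^2≡30, 69^4≡70, 69^8≡3, 69^16≡9 (mod 83).
69^21 = 69^(16+4+1) ≡ 61 (mod 83).
Check: 61² = 3721 ≡ 69 (mod 83). The two roots are 22 and 61.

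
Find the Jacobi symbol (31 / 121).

Reciprocity: 31 ≡ 3 and 121 ≡ 1 (mod 4), so (31/121) = +(121/31).
Reduce top mod 31: now compute (28/31).
Pull out 2^2: since 31 ≡ 7 (mod 8), (2/31) = +1, so (2/31)^2 = +1.
Reciprocity: 7 ≡ 3 and 31 ≡ 3 (mod 4), so (7/31) = −(31/7).
Reduce top mod 7: now compute (3/7).
Reciprocity: 3 ≡ 3 and 7 ≡ 3 (mod 4), so (3/7) = −(7/3).
Reduce top mod 3: now compute (1/3).
Reached (1/3) = 1. Collecting the sign flips along the way, the symbol is +1.

1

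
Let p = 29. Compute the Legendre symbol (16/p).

Euler's criterion: (16/29) ≡ 16^14 (mod 29).
16^2 ≡ 24 (mod 29)
16^4 ≡ 25 (mod 29)
16^8 ≡ 16 (mod 29)
16^14 = 16^(8+4+2) ≡ 1 (mod 29).
Result is 1, so (16/29) = 1.

1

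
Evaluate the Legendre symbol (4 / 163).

Euler's criterion: (4/163) ≡ 4^81 (mod 163).
4^2 ≡ 16 (mod 163)
4^4 ≡ 93 (mod 163)
4^8 ≡ 10 (mod 163)
4^16 ≡ 100 (mod 163)
4^32 ≡ 57 (mod 163)
4^64 ≡ 152 (mod 163)
4^81 = 4^(64+16+1) ≡ 1 (mod 163).
Result is 1, so (4/163) = 1.

1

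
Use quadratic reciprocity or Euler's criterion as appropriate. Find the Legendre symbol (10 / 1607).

-1

Pull out 2: since 1607 ≡ 7 (mod 8), (2/1607) = +1.
Reciprocity: 5 ≡ 1 and 1607 ≡ 3 (mod 4), so (5/1607) = +(1607/5).
Reduce top mod 5: now compute (2/5).
Pull out 2: since 5 ≡ 5 (mod 8), (2/5) = -1.
Reached (1/5) = 1. Collecting the sign flips along the way, the symbol is -1.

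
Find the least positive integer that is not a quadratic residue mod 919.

(2/919) = +1, so 2 is a residue.
(3/919) = −1, so 3 is the smallest positive non-residue mod 919.

3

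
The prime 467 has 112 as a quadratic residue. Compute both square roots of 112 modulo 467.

212, 255

Since 467 ≡ 3 (mod 4), a square root of 112 is 112^((467+1)/4) = 112^117 mod 467.
Repeated squaring: 112^2≡402, 112^4≡22, 112^8≡17, 112^16≡289, 112^32≡395, 112^64≡47 (mod 467).
112^117 = 112^(64+32+16+4+1) ≡ 212 (mod 467).
Check: 212² = 44944 ≡ 112 (mod 467). The two roots are 212 and 255.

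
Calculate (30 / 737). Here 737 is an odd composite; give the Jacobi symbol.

Pull out 2: since 737 ≡ 1 (mod 8), (2/737) = +1.
Reciprocity: 15 ≡ 3 and 737 ≡ 1 (mod 4), so (15/737) = +(737/15).
Reduce top mod 15: now compute (2/15).
Pull out 2: since 15 ≡ 7 (mod 8), (2/15) = +1.
Reached (1/15) = 1. Collecting the sign flips along the way, the symbol is +1.

1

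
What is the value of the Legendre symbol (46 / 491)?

Pull out 2: since 491 ≡ 3 (mod 8), (2/491) = -1.
Reciprocity: 23 ≡ 3 and 491 ≡ 3 (mod 4), so (23/491) = −(491/23).
Reduce top mod 23: now compute (8/23).
Pull out 2^3: since 23 ≡ 7 (mod 8), (2/23) = +1, so (2/23)^3 = +1.
Reached (1/23) = 1. Collecting the sign flips along the way, the symbol is +1.

1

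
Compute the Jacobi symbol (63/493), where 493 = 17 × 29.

Reciprocity: 63 ≡ 3 and 493 ≡ 1 (mod 4), so (63/493) = +(493/63).
Reduce top mod 63: now compute (52/63).
Pull out 2^2: since 63 ≡ 7 (mod 8), (2/63) = +1, so (2/63)^2 = +1.
Reciprocity: 13 ≡ 1 and 63 ≡ 3 (mod 4), so (13/63) = +(63/13).
Reduce top mod 13: now compute (11/13).
Reciprocity: 11 ≡ 3 and 13 ≡ 1 (mod 4), so (11/13) = +(13/11).
Reduce top mod 11: now compute (2/11).
Pull out 2: since 11 ≡ 3 (mod 8), (2/11) = -1.
Reached (1/11) = 1. Collecting the sign flips along the way, the symbol is -1.

-1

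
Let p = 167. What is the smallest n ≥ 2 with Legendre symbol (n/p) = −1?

5

(2/167) = +1, so 2 is a residue.
(3/167) = +1, so 3 is a residue.
(4/167) = +1, so 4 is a residue.
(5/167) = −1, so 5 is the smallest positive non-residue mod 167.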